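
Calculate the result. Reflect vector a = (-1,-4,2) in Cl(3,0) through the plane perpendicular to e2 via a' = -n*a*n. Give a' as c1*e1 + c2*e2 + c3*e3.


Reflection formula: a' = -n*a*n, with n = e2 (unit vector, n^2 = 1).
For reflection through hyperplane perp to e2:
The component along e2 flips sign, others stay.
a = (-1, -4, 2)
a' = (-1, 4, 2)
a' = -1*e1 + 4*e2 + 2*e3


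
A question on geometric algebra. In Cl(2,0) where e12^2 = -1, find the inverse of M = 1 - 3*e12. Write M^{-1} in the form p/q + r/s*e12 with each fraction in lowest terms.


M = 1 - 3*e12, where e12^2 = -1.
Since M commutes with its reverse ~M = a - b*e12, M * ~M = a^2 - b^2*e12^2 = a^2 + b^2.
So M^{-1} = ~M / (a^2 + b^2) = (a - b*e12)/(a^2 + b^2).
a^2 + b^2 = 1 + 9 = 10
Scalar part = 1/10 = 1/10
Bivector coeff = 3/10 = 3/10
M^{-1} = 1/10 + 3/10*e12


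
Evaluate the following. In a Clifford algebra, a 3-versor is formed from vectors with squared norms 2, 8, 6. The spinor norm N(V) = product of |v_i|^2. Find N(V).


Spinor norm N(V) = |v1|^2 * |v2|^2 * ... * |v3|^2
= 2 * 8 * 6
Running product: 2, 16, 96
N(V) = 96


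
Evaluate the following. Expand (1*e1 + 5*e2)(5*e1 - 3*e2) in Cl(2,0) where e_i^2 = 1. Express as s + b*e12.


Expand: (1*e1 + 5*e2)(5*e1 - 3*e2)
= 1*5*e1e1 + 1*(-3)*e1e2 + 5*5*e2e1 + 5*(-3)*e2e2
Using e1^2 = e2^2 = 1, e2e1 = -e1e2:
Scalar part s = 1*5 + 5*(-3) = 5 + (-15) = -10
Bivector part b = 1*(-3) - 5*5 = -3 - 25 = -28
uv = -10 - 28*e12


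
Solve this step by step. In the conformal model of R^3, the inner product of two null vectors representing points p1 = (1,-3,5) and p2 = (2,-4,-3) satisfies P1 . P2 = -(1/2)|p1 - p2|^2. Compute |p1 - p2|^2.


p1 - p2 = (-1, 1, 8)
|p1 - p2|^2 = (-1)^2 + 1^2 + 8^2
= 1 + 1 + 64
= 66


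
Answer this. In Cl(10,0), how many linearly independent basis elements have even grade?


Even subalgebra dimension = 2^(n-1)
n = 10 + 0 = 10
2^(10 - 1) = 2^9 = 512
Verification: sum of C(10,k) for even k = 1 + 45 + 210 + 210 + 45 + 1 = 512
Result = 512


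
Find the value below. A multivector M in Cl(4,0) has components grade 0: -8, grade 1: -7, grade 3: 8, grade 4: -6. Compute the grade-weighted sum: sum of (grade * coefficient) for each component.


Grade-weighted sum = sum of grade_k * coefficient_k
0*(-8) = 0
1*(-7) = -7
3*8 = 24
4*(-6) = -24
Total = 0 + (-7) + 24 + (-24) = -7


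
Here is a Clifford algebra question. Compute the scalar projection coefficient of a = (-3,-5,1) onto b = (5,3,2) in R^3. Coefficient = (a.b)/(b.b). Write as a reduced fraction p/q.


Projection coefficient = (a . b) / (b . b)
a . b = (-3)*5 + (-5)*3 + 1*2
= -15 + (-15) + 2 = -28
b . b = 5^2 + 3^2 + 2^2
= 25 + 9 + 4 = 38
Coefficient = -28/38
In lowest terms: -14/19


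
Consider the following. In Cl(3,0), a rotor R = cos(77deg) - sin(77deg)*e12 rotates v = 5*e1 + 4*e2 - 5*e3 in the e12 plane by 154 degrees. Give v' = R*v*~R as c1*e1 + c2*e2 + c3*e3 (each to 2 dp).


Rotor R = cos(77deg) - sin(77deg)*e12
Rotation angle theta = 2 * 77 = 154 degrees in the e12 plane (e1 -> e2).
The component perpendicular to the plane (e3) is invariant: v'_3 = v3 = -5.00
cos(154deg) = -0.8988, sin(154deg) = 0.4384
v'_1 = v1*cos(theta) - v2*sin(theta) = 5*(-0.8988) - 4*0.4384 = -6.25
v'_2 = v1*sin(theta) + v2*cos(theta) = 5*0.4384 + 4*(-0.8988) = -1.40
v' = -6.25*e1 - 1.40*e2 - 5.00*e3


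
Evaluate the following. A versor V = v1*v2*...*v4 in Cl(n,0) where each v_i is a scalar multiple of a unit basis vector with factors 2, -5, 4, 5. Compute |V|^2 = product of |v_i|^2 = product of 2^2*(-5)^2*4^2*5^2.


Each vector v_i has |v_i|^2 = s_i^2
Squared scales: 2^2 = 4, (-5)^2 = 25, 4^2 = 16, 5^2 = 25
|V|^2 = 4 * 25 * 16 * 25
= 40000


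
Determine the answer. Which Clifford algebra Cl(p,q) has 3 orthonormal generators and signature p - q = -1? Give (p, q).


We need p + q = 3 and p - q = -1.
Adding: 2p = 3 + (-1) = 2, so p = 1.
Then q = 3 - 1 = 2.
(p, q) = (1, 2)


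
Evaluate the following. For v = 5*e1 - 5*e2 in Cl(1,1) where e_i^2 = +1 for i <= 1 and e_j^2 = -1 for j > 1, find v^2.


v^2 = sum of c_i^2 * e_i^2
Positive signature terms (e_i^2 = +1): 5^2 = 25
Negative signature terms (e_j^2 = -1): (-5)^2 = 25
v^2 = 25 - 25 = 0


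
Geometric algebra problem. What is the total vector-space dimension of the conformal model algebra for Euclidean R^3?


The conformal model of R^3 uses Cl(4,1): the 3 Euclidean generators plus two extra orthogonal generators e+ (e+^2 = +1) and e- (e-^2 = -1), from which the null vectors e0, einf are built.
Number of generators m = 3 + 2 = 5.
dim Cl(p,q) = 2^m = 2^5 = 32


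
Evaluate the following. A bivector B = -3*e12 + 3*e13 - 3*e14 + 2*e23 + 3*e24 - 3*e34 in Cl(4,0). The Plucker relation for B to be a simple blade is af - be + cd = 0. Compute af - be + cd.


Plucker relation: af - be + cd
a*f = (-3)*(-3) = 9
b*e = 3*3 = 9
c*d = (-3)*2 = -6
af - be + cd = 9 - 9 + (-6)
= -6


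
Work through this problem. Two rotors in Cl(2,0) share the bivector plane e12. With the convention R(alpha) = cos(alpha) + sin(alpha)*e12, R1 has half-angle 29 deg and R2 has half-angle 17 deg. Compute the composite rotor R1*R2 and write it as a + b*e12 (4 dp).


Same-plane rotors commute and their half-angles add:
R1*R2 = cos(a1 + a2) + sin(a1 + a2)*e12.
a1 + a2 = 29 + 17 = 46 deg
cos(46 deg) = 0.6947
sin(46 deg) = 0.7193
R1*R2 = 0.6947 + 0.7193*e12


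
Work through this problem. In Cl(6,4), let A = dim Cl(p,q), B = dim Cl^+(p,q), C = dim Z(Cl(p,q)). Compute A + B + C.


n = 6 + 4 = 10
Total dim = 2^10 = 1024
Even subalgebra dim = 2^9 = 512
n is even, so center dim = 1
Sum = 1024 + 512 + 1 = 1537


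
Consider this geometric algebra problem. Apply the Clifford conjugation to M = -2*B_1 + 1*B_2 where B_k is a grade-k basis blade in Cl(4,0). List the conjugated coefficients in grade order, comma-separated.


Clifford conjugate sign for grade k: (-1)^(k(k+1)/2)
Grade 1: (-1)^(1*2/2) = (-1)^1 = -1, coeff -2 -> 2
Grade 2: (-1)^(2*3/2) = (-1)^3 = -1, coeff 1 -> -1
Conjugated coefficients: 2, -1


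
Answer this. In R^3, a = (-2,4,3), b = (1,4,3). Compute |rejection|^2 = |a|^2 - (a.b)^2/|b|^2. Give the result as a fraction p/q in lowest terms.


|a|^2 = (-2)^2 + 4^2 + 3^2 = 29
|b|^2 = 1^2 + 4^2 + 3^2 = 26
a . b = (-2)*1 + 4*4 + 3*3 = 23
(a.b)^2 = 23^2 = 529
|rej|^2 = 29 - 529/26
= (754 - 529)/26
= 225/26
In lowest terms: 225/26


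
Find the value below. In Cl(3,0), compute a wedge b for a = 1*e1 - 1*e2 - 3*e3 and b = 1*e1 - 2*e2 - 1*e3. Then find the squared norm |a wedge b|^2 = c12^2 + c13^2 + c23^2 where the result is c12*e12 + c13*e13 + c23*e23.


a wedge b = (a1*b2 - a2*b1)*e12 + (a1*b3 - a3*b1)*e13 + (a2*b3 - a3*b2)*e23
e12 coeff: 1*(-2) - (-1)*1 = -2 - (-1) = -1
e13 coeff: 1*(-1) - (-3)*1 = -1 - (-3) = 2
e23 coeff: (-1)*(-1) - (-3)*(-2) = 1 - 6 = -5
|a wedge b|^2 = (-1)^2 + 2^2 + (-5)^2
= 1 + 4 + 25
= 30


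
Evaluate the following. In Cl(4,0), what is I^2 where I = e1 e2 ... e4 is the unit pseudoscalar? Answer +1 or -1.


The pseudoscalar I = e1...e_n (product of all n generators) of Cl(p,q) satisfies I^2 = (-1)^(q + n(n-1)/2).
p = 4, q = 0, n = p + q = 4
n(n-1)/2 = 4 * 3 / 2 = 6
Exponent = q + n(n-1)/2 = 0 + 6 = 6
I^2 = (-1)^6 = +1


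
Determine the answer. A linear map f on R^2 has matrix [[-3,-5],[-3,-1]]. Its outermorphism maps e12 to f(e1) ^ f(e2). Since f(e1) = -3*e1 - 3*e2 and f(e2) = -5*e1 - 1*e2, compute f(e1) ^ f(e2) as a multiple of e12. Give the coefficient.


The outermorphism of a linear map f sends e1^e2 to f(e1)^f(e2).
f(e1) = -3*e1 - 3*e2
f(e2) = -5*e1 - 1*e2
f(e1) ^ f(e2) = (-3*e1 - 3*e2) ^ (-5*e1 - 1*e2)
= (-3)*(-1)*e12 + (-3)*(-5)*e21
= (3 - 15)*e12
= -12*e12
Coefficient = -12


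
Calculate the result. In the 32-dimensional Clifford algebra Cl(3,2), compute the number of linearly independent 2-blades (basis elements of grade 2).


Number of grade-k basis blades in Cl(p,q) with n = p + q is C(n, k).
n = 3 + 2 = 5
C(5, 2) = 5! / (2! * 3!)
= 120 / (2 * 6)
= 10


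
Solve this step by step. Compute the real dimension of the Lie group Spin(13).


Spin(n) double-covers SO(n); both have Lie algebra so(n) of dimension n(n-1)/2.
n = 13
n(n-1) = 13 * 12 = 156
dim Spin(13) = 156/2 = 78


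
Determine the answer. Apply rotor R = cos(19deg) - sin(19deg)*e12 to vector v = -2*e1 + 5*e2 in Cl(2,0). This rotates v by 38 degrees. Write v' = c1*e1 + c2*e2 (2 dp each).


Rotor R = cos(19deg) - sin(19deg)*e12
Rotation angle theta = 2 * 19 = 38 degrees
v' = R*v*~R rotates v by theta.
cos(38deg) = 0.7880, sin(38deg) = 0.6157
v'_1 = -2*cos(38deg) - 5*sin(38deg)
= -2*0.7880 - 5*0.6157
= -4.65
v'_2 = -2*sin(38deg) + 5*cos(38deg)
= -2*0.6157 + 5*0.7880
= 2.71
v' = -4.65*e1 + 2.71*e2


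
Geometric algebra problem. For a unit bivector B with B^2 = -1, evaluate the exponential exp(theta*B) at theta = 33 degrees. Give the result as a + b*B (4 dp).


For a unit bivector B with B^2 = -1, the exponential series gives
e^(theta*B) = cos(theta) + sin(theta)*B (the GA analogue of Euler's formula).
theta = 33 degrees = 0.575959 rad
cos(33 deg) = 0.8387
sin(33 deg) = 0.5446
exp(theta*B) = 0.8387 + 0.5446*B


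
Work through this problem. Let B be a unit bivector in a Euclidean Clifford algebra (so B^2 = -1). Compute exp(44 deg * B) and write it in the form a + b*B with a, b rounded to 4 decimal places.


For a unit bivector B with B^2 = -1, the exponential series gives
e^(theta*B) = cos(theta) + sin(theta)*B (the GA analogue of Euler's formula).
theta = 44 degrees = 0.767945 rad
cos(44 deg) = 0.7193
sin(44 deg) = 0.6947
exp(theta*B) = 0.7193 + 0.6947*B


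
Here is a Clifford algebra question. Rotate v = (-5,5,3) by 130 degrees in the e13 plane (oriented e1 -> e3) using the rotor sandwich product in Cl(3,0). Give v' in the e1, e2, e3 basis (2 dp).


Rotor R = cos(65deg) - sin(65deg)*e13
Rotation angle theta = 2 * 65 = 130 degrees in the e13 plane (e1 -> e3).
The component perpendicular to the plane (e2) is invariant: v'_2 = v2 = 5.00
cos(130deg) = -0.6428, sin(130deg) = 0.7660
v'_1 = v1*cos(theta) - v3*sin(theta) = -5*(-0.6428) - 3*0.7660 = 0.92
v'_3 = v1*sin(theta) + v3*cos(theta) = -5*0.7660 + 3*(-0.6428) = -5.76
v' = 0.92*e1 + 5.00*e2 - 5.76*e3


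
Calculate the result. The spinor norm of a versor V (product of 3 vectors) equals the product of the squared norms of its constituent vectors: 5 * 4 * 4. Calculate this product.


Spinor norm N(V) = |v1|^2 * |v2|^2 * ... * |v3|^2
= 5 * 4 * 4
Running product: 5, 20, 80
N(V) = 80


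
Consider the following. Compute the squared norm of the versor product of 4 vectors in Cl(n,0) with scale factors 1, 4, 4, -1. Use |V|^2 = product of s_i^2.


Each vector v_i has |v_i|^2 = s_i^2
Squared scales: 1^2 = 1, 4^2 = 16, 4^2 = 16, (-1)^2 = 1
|V|^2 = 1 * 16 * 16 * 1
= 256


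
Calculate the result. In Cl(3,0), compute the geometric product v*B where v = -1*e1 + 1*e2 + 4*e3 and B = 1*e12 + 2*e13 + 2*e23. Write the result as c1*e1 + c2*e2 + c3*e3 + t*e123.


vB has grade-1 (vector) and grade-3 (trivector) parts: vB = (v _| B) + (v ^ B).
Vector part <vB>_1:
  e1: -v2*b12 - v3*b13 = -(1)*(1) - (4)*(2) = -9
  e2: v1*b12 - v3*b23 = (-1)*(1) - (4)*(2) = -9
  e3: v1*b13 + v2*b23 = (-1)*(2) + (1)*(2) = 0
Trivector part <vB>_3:
  e123: v1*b23 - v2*b13 + v3*b12 = (-1)*(2) - (1)*(2) + (4)*(1) = 0
vB = -9*e1 - 9*e2 + 0*e3 + 0*e123


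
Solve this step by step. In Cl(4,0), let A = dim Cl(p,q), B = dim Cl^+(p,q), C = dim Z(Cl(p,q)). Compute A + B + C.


n = 4 + 0 = 4
Total dim = 2^4 = 16
Even subalgebra dim = 2^3 = 8
n is even, so center dim = 1
Sum = 16 + 8 + 1 = 25


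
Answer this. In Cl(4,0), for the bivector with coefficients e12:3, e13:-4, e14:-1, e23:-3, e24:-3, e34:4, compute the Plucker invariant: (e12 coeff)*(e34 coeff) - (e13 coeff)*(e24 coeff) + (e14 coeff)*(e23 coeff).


Plucker relation: af - be + cd
a*f = 3*4 = 12
b*e = (-4)*(-3) = 12
c*d = (-1)*(-3) = 3
af - be + cd = 12 - 12 + 3
= 3


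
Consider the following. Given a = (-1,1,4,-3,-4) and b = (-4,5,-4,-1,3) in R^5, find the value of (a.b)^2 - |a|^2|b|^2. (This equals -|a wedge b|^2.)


a . b = (-1)*(-4) + 1*5 + 4*(-4) + (-3)*(-1) + (-4)*3
= 4 + 5 + (-16) + 3 + (-12) = -16
|a|^2 = (-1)^2 + 1^2 + 4^2 + (-3)^2 + (-4)^2 = 43
|b|^2 = (-4)^2 + 5^2 + (-4)^2 + (-1)^2 + 3^2 = 67
(a.b)^2 = (-16)^2 = 256
|a|^2 * |b|^2 = 43 * 67 = 2881
Result = 256 - 2881 = -2625


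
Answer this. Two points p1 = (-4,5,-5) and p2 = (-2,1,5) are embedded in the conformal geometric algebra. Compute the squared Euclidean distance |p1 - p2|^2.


p1 - p2 = (-2, 4, -10)
|p1 - p2|^2 = (-2)^2 + 4^2 + (-10)^2
= 4 + 16 + 100
= 120


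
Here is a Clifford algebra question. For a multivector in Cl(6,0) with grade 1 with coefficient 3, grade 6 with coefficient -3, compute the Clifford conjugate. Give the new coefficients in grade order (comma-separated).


Clifford conjugate sign for grade k: (-1)^(k(k+1)/2)
Grade 1: (-1)^(1*2/2) = (-1)^1 = -1, coeff 3 -> -3
Grade 6: (-1)^(6*7/2) = (-1)^21 = -1, coeff -3 -> 3
Conjugated coefficients: -3, 3


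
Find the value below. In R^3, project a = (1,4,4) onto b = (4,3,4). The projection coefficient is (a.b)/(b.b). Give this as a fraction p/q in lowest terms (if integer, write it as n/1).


Projection coefficient = (a . b) / (b . b)
a . b = 1*4 + 4*3 + 4*4
= 4 + 12 + 16 = 32
b . b = 4^2 + 3^2 + 4^2
= 16 + 9 + 16 = 41
Coefficient = 32/41
In lowest terms: 32/41


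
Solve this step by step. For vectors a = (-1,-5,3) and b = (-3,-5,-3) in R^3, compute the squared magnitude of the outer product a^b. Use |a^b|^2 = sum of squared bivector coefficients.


a wedge b = (a1*b2 - a2*b1)*e12 + (a1*b3 - a3*b1)*e13 + (a2*b3 - a3*b2)*e23
e12 coeff: (-1)*(-5) - (-5)*(-3) = 5 - 15 = -10
e13 coeff: (-1)*(-3) - 3*(-3) = 3 - (-9) = 12
e23 coeff: (-5)*(-3) - 3*(-5) = 15 - (-15) = 30
|a wedge b|^2 = (-10)^2 + 12^2 + 30^2
= 100 + 144 + 900
= 1144


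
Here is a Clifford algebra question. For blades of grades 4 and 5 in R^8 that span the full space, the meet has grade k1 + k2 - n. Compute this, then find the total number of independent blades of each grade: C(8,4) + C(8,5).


Meet grade = grade(A) + grade(B) - n
= 4 + 5 - 8 = 1
C(8,4) = 70
C(8,5) = 56
dim_A + dim_B = 70 + 56 = 126


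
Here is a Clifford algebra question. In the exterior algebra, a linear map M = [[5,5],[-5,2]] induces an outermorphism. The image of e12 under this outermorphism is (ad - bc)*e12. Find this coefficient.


The outermorphism of a linear map f sends e1^e2 to f(e1)^f(e2).
f(e1) = 5*e1 - 5*e2
f(e2) = 5*e1 + 2*e2
f(e1) ^ f(e2) = (5*e1 - 5*e2) ^ (5*e1 + 2*e2)
= 5*2*e12 + (-5)*5*e21
= (10 - (-25))*e12
= 35*e12
Coefficient = 35


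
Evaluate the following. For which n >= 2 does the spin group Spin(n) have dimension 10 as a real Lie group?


dim Spin(n) = dim so(n) = n(n-1)/2.
Solve n(n-1)/2 = 10, i.e. n^2 - n - 20 = 0.
Discriminant = 1 + 8*10 = 81
n = (1 + sqrt(81))/2 = (1 + 9)/2 = 5


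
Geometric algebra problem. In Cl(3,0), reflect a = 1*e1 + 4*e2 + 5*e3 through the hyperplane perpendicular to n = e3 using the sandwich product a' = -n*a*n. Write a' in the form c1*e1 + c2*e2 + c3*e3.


Reflection formula: a' = -n*a*n, with n = e3 (unit vector, n^2 = 1).
For reflection through hyperplane perp to e3:
The component along e3 flips sign, others stay.
a = (1, 4, 5)
a' = (1, 4, -5)
a' = 1*e1 + 4*e2 - 5*e3


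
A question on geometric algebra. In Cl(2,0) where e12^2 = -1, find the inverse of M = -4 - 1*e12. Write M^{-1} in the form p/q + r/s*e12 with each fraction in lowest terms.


M = -4 - 1*e12, where e12^2 = -1.
Since M commutes with its reverse ~M = a - b*e12, M * ~M = a^2 - b^2*e12^2 = a^2 + b^2.
So M^{-1} = ~M / (a^2 + b^2) = (a - b*e12)/(a^2 + b^2).
a^2 + b^2 = 16 + 1 = 17
Scalar part = -4/17 = -4/17
Bivector coeff = 1/17 = 1/17
M^{-1} = -4/17 + 1/17*e12


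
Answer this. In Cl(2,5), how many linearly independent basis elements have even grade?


Even subalgebra dimension = 2^(n-1)
n = 2 + 5 = 7
2^(7 - 1) = 2^6 = 64
Verification: sum of C(7,k) for even k = 1 + 21 + 35 + 7 = 64
Result = 64


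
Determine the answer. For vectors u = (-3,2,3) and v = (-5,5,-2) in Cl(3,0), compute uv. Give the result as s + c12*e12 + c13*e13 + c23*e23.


In Cl(3,0): e_i^2 = 1, e_ie_j = -e_je_i for i != j.
Scalar part = u . v = (-3)*(-5) + 2*5 + 3*(-2)
= 15 + 10 + (-6) = 19
e12 coeff = (-3)*5 - 2*(-5) = -15 - (-10) = -5
e13 coeff = (-3)*(-2) - 3*(-5) = 6 - (-15) = 21
e23 coeff = 2*(-2) - 3*5 = -4 - 15 = -19
uv = 19 - 5*e12 + 21*e13 - 19*e23


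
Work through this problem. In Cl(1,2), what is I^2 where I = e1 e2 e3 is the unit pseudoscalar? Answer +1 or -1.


The pseudoscalar I = e1...e_n (product of all n generators) of Cl(p,q) satisfies I^2 = (-1)^(q + n(n-1)/2).
p = 1, q = 2, n = p + q = 3
n(n-1)/2 = 3 * 2 / 2 = 3
Exponent = q + n(n-1)/2 = 2 + 3 = 5
I^2 = (-1)^5 = -1


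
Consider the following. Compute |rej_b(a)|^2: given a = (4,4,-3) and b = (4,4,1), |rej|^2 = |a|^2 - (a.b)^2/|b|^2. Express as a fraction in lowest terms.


|a|^2 = 4^2 + 4^2 + (-3)^2 = 41
|b|^2 = 4^2 + 4^2 + 1^2 = 33
a . b = 4*4 + 4*4 + (-3)*1 = 29
(a.b)^2 = 29^2 = 841
|rej|^2 = 41 - 841/33
= (1353 - 841)/33
= 512/33
In lowest terms: 512/33


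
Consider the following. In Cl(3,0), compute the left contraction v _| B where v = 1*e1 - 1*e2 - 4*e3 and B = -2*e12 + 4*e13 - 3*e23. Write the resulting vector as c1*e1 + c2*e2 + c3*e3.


Left contraction v _| B = <vB>_1 (grade-1 part of the geometric product vB).
Using e1_|e12 = e2, e2_|e12 = -e1, e1_|e13 = e3, e3_|e13 = -e1, e2_|e23 = e3, e3_|e23 = -e2:
e1 coeff: -v2*b12 - v3*b13 = -(-1)*(-2) - (-4)*(4) = 14
e2 coeff: v1*b12 - v3*b23 = (1)*(-2) - (-4)*(-3) = -14
e3 coeff: v1*b13 + v2*b23 = (1)*(4) + (-1)*(-3) = 7
v _| B = 14*e1 - 14*e2 + 7*e3


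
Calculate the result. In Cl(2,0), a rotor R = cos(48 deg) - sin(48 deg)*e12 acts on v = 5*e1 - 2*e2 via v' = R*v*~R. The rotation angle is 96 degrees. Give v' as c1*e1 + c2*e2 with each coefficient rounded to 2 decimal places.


Rotor R = cos(48deg) - sin(48deg)*e12
Rotation angle theta = 2 * 48 = 96 degrees
v' = R*v*~R rotates v by theta.
cos(96deg) = -0.1045, sin(96deg) = 0.9945
v'_1 = 5*cos(96deg) - (-2)*sin(96deg)
= 5*(-0.1045) - (-2)*0.9945
= 1.47
v'_2 = 5*sin(96deg) + (-2)*cos(96deg)
= 5*0.9945 + (-2)*(-0.1045)
= 5.18
v' = 1.47*e1 + 5.18*e2


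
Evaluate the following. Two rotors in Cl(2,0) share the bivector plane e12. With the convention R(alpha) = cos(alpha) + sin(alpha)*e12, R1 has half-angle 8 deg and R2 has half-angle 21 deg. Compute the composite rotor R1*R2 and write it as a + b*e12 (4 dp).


Same-plane rotors commute and their half-angles add:
R1*R2 = cos(a1 + a2) + sin(a1 + a2)*e12.
a1 + a2 = 8 + 21 = 29 deg
cos(29 deg) = 0.8746
sin(29 deg) = 0.4848
R1*R2 = 0.8746 + 0.4848*e12


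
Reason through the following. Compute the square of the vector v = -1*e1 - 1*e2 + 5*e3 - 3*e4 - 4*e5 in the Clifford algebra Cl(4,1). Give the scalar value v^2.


v^2 = sum of c_i^2 * e_i^2
Positive signature terms (e_i^2 = +1): (-1)^2 + (-1)^2 + 5^2 + (-3)^2 = 36
Negative signature terms (e_j^2 = -1): (-4)^2 = 16
v^2 = 36 - 16 = 20


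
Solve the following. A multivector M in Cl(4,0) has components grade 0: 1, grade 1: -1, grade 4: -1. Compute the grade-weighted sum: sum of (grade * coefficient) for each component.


Grade-weighted sum = sum of grade_k * coefficient_k
0*1 = 0
1*(-1) = -1
4*(-1) = -4
Total = 0 + (-1) + (-4) = -5


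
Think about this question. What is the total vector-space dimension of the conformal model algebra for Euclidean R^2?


The conformal model of R^2 uses Cl(3,1): the 2 Euclidean generators plus two extra orthogonal generators e+ (e+^2 = +1) and e- (e-^2 = -1), from which the null vectors e0, einf are built.
Number of generators m = 2 + 2 = 4.
dim Cl(p,q) = 2^m = 2^4 = 16


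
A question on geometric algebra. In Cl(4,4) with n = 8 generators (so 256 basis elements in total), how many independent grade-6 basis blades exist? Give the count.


Number of grade-k basis blades in Cl(p,q) with n = p + q is C(n, k).
n = 4 + 4 = 8
C(8, 6) = 8! / (6! * 2!)
= 40320 / (720 * 2)
= 28


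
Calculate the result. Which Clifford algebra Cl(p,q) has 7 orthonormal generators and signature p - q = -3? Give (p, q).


We need p + q = 7 and p - q = -3.
Adding: 2p = 7 + (-3) = 4, so p = 2.
Then q = 7 - 2 = 5.
(p, q) = (2, 5)


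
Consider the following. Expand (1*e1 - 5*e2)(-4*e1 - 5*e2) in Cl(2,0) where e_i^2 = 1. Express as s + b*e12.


Expand: (1*e1 - 5*e2)(-4*e1 - 5*e2)
= 1*(-4)*e1e1 + 1*(-5)*e1e2 + (-5)*(-4)*e2e1 + (-5)*(-5)*e2e2
Using e1^2 = e2^2 = 1, e2e1 = -e1e2:
Scalar part s = 1*(-4) + (-5)*(-5) = -4 + 25 = 21
Bivector part b = 1*(-5) - (-5)*(-4) = -5 - 20 = -25
uv = 21 - 25*e12


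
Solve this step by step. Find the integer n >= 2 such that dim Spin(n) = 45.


dim Spin(n) = dim so(n) = n(n-1)/2.
Solve n(n-1)/2 = 45, i.e. n^2 - n - 90 = 0.
Discriminant = 1 + 8*45 = 361
n = (1 + sqrt(361))/2 = (1 + 19)/2 = 10


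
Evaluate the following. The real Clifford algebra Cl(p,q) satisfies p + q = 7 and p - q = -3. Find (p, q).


We need p + q = 7 and p - q = -3.
Adding: 2p = 7 + (-3) = 4, so p = 2.
Then q = 7 - 2 = 5.
(p, q) = (2, 5)


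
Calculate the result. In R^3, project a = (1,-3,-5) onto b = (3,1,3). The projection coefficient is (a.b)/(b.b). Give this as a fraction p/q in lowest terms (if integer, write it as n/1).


Projection coefficient = (a . b) / (b . b)
a . b = 1*3 + (-3)*1 + (-5)*3
= 3 + (-3) + (-15) = -15
b . b = 3^2 + 1^2 + 3^2
= 9 + 1 + 9 = 19
Coefficient = -15/19
In lowest terms: -15/19


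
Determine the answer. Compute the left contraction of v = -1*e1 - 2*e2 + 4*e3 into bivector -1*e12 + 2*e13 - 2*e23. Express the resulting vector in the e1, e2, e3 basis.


Left contraction v _| B = <vB>_1 (grade-1 part of the geometric product vB).
Using e1_|e12 = e2, e2_|e12 = -e1, e1_|e13 = e3, e3_|e13 = -e1, e2_|e23 = e3, e3_|e23 = -e2:
e1 coeff: -v2*b12 - v3*b13 = -(-2)*(-1) - (4)*(2) = -10
e2 coeff: v1*b12 - v3*b23 = (-1)*(-1) - (4)*(-2) = 9
e3 coeff: v1*b13 + v2*b23 = (-1)*(2) + (-2)*(-2) = 2
v _| B = -10*e1 + 9*e2 + 2*e3


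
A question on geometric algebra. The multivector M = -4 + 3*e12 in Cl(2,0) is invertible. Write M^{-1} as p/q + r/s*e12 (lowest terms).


M = -4 + 3*e12, where e12^2 = -1.
Since M commutes with its reverse ~M = a - b*e12, M * ~M = a^2 - b^2*e12^2 = a^2 + b^2.
So M^{-1} = ~M / (a^2 + b^2) = (a - b*e12)/(a^2 + b^2).
a^2 + b^2 = 16 + 9 = 25
Scalar part = -4/25 = -4/25
Bivector coeff = -3/25 = -3/25
M^{-1} = -4/25 - 3/25*e12


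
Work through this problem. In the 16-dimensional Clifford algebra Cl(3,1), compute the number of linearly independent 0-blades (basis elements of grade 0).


Number of grade-k basis blades in Cl(p,q) with n = p + q is C(n, k).
n = 3 + 1 = 4
C(4, 0) = 4! / (0! * 4!)
= 24 / (1 * 24)
= 1


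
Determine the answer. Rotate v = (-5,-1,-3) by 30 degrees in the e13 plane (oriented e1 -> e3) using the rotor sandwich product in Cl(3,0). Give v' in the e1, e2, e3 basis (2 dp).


Rotor R = cos(15deg) - sin(15deg)*e13
Rotation angle theta = 2 * 15 = 30 degrees in the e13 plane (e1 -> e3).
The component perpendicular to the plane (e2) is invariant: v'_2 = v2 = -1.00
cos(30deg) = 0.8660, sin(30deg) = 0.5000
v'_1 = v1*cos(theta) - v3*sin(theta) = -5*0.8660 - (-3)*0.5000 = -2.83
v'_3 = v1*sin(theta) + v3*cos(theta) = -5*0.5000 + (-3)*0.8660 = -5.10
v' = -2.83*e1 - 1.00*e2 - 5.10*e3


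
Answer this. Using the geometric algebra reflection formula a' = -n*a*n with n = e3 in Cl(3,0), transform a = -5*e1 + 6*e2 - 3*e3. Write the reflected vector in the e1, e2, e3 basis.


Reflection formula: a' = -n*a*n, with n = e3 (unit vector, n^2 = 1).
For reflection through hyperplane perp to e3:
The component along e3 flips sign, others stay.
a = (-5, 6, -3)
a' = (-5, 6, 3)
a' = -5*e1 + 6*e2 + 3*e3


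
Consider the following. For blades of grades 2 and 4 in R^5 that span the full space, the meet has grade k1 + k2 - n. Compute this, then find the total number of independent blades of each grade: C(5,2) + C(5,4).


Meet grade = grade(A) + grade(B) - n
= 2 + 4 - 5 = 1
C(5,2) = 10
C(5,4) = 5
dim_A + dim_B = 10 + 5 = 15


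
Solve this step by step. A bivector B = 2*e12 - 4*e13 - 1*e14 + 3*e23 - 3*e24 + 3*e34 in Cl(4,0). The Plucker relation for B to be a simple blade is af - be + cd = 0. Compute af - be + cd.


Plucker relation: af - be + cd
a*f = 2*3 = 6
b*e = (-4)*(-3) = 12
c*d = (-1)*3 = -3
af - be + cd = 6 - 12 + (-3)
= -9


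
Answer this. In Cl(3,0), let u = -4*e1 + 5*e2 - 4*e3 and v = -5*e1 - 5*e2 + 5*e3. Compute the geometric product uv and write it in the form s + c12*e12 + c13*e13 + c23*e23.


In Cl(3,0): e_i^2 = 1, e_ie_j = -e_je_i for i != j.
Scalar part = u . v = (-4)*(-5) + 5*(-5) + (-4)*5
= 20 + (-25) + (-20) = -25
e12 coeff = (-4)*(-5) - 5*(-5) = 20 - (-25) = 45
e13 coeff = (-4)*5 - (-4)*(-5) = -20 - 20 = -40
e23 coeff = 5*5 - (-4)*(-5) = 25 - 20 = 5
uv = -25 + 45*e12 - 40*e13 + 5*e23


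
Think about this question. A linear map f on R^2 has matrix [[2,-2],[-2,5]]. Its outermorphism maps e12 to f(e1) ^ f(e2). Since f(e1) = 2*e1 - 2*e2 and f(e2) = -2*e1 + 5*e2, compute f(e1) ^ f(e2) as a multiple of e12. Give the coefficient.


The outermorphism of a linear map f sends e1^e2 to f(e1)^f(e2).
f(e1) = 2*e1 - 2*e2
f(e2) = -2*e1 + 5*e2
f(e1) ^ f(e2) = (2*e1 - 2*e2) ^ (-2*e1 + 5*e2)
= 2*5*e12 + (-2)*(-2)*e21
= (10 - 4)*e12
= 6*e12
Coefficient = 6


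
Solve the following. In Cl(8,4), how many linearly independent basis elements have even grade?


Even subalgebra dimension = 2^(n-1)
n = 8 + 4 = 12
2^(12 - 1) = 2^11 = 2048
Verification: sum of C(12,k) for even k = 1 + 66 + 495 + 924 + 495 + 66 + 1 = 2048
Result = 2048


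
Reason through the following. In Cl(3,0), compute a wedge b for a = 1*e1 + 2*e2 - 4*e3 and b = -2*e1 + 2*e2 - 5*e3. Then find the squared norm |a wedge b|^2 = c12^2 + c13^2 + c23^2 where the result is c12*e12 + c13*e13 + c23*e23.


a wedge b = (a1*b2 - a2*b1)*e12 + (a1*b3 - a3*b1)*e13 + (a2*b3 - a3*b2)*e23
e12 coeff: 1*2 - 2*(-2) = 2 - (-4) = 6
e13 coeff: 1*(-5) - (-4)*(-2) = -5 - 8 = -13
e23 coeff: 2*(-5) - (-4)*2 = -10 - (-8) = -2
|a wedge b|^2 = 6^2 + (-13)^2 + (-2)^2
= 36 + 169 + 4
= 209


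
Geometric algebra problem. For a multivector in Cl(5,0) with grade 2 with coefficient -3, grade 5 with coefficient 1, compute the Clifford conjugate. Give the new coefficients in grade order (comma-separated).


Clifford conjugate sign for grade k: (-1)^(k(k+1)/2)
Grade 2: (-1)^(2*3/2) = (-1)^3 = -1, coeff -3 -> 3
Grade 5: (-1)^(5*6/2) = (-1)^15 = -1, coeff 1 -> -1
Conjugated coefficients: 3, -1


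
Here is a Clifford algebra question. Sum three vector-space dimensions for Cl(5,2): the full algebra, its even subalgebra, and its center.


n = 5 + 2 = 7
Total dim = 2^7 = 128
Even subalgebra dim = 2^6 = 64
n is odd, so center dim = 2
Sum = 128 + 64 + 2 = 194


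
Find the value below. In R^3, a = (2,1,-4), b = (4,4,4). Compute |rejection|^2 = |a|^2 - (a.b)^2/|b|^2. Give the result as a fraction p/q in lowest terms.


|a|^2 = 2^2 + 1^2 + (-4)^2 = 21
|b|^2 = 4^2 + 4^2 + 4^2 = 48
a . b = 2*4 + 1*4 + (-4)*4 = -4
(a.b)^2 = (-4)^2 = 16
|rej|^2 = 21 - 16/48
= (1008 - 16)/48
= 992/48
In lowest terms: 62/3


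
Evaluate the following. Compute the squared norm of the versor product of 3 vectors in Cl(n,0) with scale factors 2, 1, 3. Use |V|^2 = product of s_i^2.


Each vector v_i has |v_i|^2 = s_i^2
Squared scales: 2^2 = 4, 1^2 = 1, 3^2 = 9
|V|^2 = 4 * 1 * 9
= 36


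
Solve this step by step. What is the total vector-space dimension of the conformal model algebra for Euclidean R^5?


The conformal model of R^5 uses Cl(6,1): the 5 Euclidean generators plus two extra orthogonal generators e+ (e+^2 = +1) and e- (e-^2 = -1), from which the null vectors e0, einf are built.
Number of generators m = 5 + 2 = 7.
dim Cl(p,q) = 2^m = 2^7 = 128


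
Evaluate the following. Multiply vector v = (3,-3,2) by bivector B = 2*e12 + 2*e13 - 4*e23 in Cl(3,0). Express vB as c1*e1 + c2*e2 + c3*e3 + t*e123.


vB has grade-1 (vector) and grade-3 (trivector) parts: vB = (v _| B) + (v ^ B).
Vector part <vB>_1:
  e1: -v2*b12 - v3*b13 = -(-3)*(2) - (2)*(2) = 2
  e2: v1*b12 - v3*b23 = (3)*(2) - (2)*(-4) = 14
  e3: v1*b13 + v2*b23 = (3)*(2) + (-3)*(-4) = 18
Trivector part <vB>_3:
  e123: v1*b23 - v2*b13 + v3*b12 = (3)*(-4) - (-3)*(2) + (2)*(2) = -2
vB = 2*e1 + 14*e2 + 18*e3 - 2*e123


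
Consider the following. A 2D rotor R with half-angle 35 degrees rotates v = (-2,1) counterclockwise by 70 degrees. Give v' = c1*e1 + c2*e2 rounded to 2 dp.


Rotor R = cos(35deg) - sin(35deg)*e12
Rotation angle theta = 2 * 35 = 70 degrees
v' = R*v*~R rotates v by theta.
cos(70deg) = 0.3420, sin(70deg) = 0.9397
v'_1 = -2*cos(70deg) - 1*sin(70deg)
= -2*0.3420 - 1*0.9397
= -1.62
v'_2 = -2*sin(70deg) + 1*cos(70deg)
= -2*0.9397 + 1*0.3420
= -1.54
v' = -1.62*e1 - 1.54*e2


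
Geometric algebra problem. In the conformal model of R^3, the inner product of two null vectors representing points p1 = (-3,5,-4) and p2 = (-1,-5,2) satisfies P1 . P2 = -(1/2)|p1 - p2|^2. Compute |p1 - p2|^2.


p1 - p2 = (-2, 10, -6)
|p1 - p2|^2 = (-2)^2 + 10^2 + (-6)^2
= 4 + 100 + 36
= 140


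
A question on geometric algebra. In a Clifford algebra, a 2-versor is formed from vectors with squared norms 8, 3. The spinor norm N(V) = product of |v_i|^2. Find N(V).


Spinor norm N(V) = |v1|^2 * |v2|^2 * ... * |v2|^2
= 8 * 3
Running product: 8, 24
N(V) = 24


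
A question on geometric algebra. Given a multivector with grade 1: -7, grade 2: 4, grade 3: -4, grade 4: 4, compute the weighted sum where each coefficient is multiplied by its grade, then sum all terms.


Grade-weighted sum = sum of grade_k * coefficient_k
1*(-7) = -7
2*4 = 8
3*(-4) = -12
4*4 = 16
Total = -7 + 8 + (-12) + 16 = 5


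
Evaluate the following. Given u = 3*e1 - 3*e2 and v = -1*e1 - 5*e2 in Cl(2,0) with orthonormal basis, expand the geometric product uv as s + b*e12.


Expand: (3*e1 - 3*e2)(-1*e1 - 5*e2)
= 3*(-1)*e1e1 + 3*(-5)*e1e2 + (-3)*(-1)*e2e1 + (-3)*(-5)*e2e2
Using e1^2 = e2^2 = 1, e2e1 = -e1e2:
Scalar part s = 3*(-1) + (-3)*(-5) = -3 + 15 = 12
Bivector part b = 3*(-5) - (-3)*(-1) = -15 - 3 = -18
uv = 12 - 18*e12


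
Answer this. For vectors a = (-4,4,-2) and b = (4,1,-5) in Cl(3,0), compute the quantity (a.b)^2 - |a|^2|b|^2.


a . b = (-4)*4 + 4*1 + (-2)*(-5)
= -16 + 4 + 10 = -2
|a|^2 = (-4)^2 + 4^2 + (-2)^2 = 36
|b|^2 = 4^2 + 1^2 + (-5)^2 = 42
(a.b)^2 = (-2)^2 = 4
|a|^2 * |b|^2 = 36 * 42 = 1512
Result = 4 - 1512 = -1508


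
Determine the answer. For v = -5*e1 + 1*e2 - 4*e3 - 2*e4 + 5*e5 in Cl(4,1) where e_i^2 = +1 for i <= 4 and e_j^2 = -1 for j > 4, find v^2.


v^2 = sum of c_i^2 * e_i^2
Positive signature terms (e_i^2 = +1): (-5)^2 + 1^2 + (-4)^2 + (-2)^2 = 46
Negative signature terms (e_j^2 = -1): 5^2 = 25
v^2 = 46 - 25 = 21


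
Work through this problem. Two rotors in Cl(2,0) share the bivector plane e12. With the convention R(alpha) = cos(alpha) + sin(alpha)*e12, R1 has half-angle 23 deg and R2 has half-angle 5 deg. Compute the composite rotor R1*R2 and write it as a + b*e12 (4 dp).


Same-plane rotors commute and their half-angles add:
R1*R2 = cos(a1 + a2) + sin(a1 + a2)*e12.
a1 + a2 = 23 + 5 = 28 deg
cos(28 deg) = 0.8829
sin(28 deg) = 0.4695
R1*R2 = 0.8829 + 0.4695*e12


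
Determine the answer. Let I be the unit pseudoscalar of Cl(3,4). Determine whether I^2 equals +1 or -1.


The pseudoscalar I = e1...e_n (product of all n generators) of Cl(p,q) satisfies I^2 = (-1)^(q + n(n-1)/2).
p = 3, q = 4, n = p + q = 7
n(n-1)/2 = 7 * 6 / 2 = 21
Exponent = q + n(n-1)/2 = 4 + 21 = 25
I^2 = (-1)^25 = -1


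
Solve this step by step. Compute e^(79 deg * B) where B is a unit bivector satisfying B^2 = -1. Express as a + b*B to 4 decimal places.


For a unit bivector B with B^2 = -1, the exponential series gives
e^(theta*B) = cos(theta) + sin(theta)*B (the GA analogue of Euler's formula).
theta = 79 degrees = 1.37881 rad
cos(79 deg) = 0.1908
sin(79 deg) = 0.9816
exp(theta*B) = 0.1908 + 0.9816*B


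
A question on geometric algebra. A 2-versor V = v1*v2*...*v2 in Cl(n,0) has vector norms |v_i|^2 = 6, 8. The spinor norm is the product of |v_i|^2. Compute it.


Spinor norm N(V) = |v1|^2 * |v2|^2 * ... * |v2|^2
= 6 * 8
Running product: 6, 48
N(V) = 48


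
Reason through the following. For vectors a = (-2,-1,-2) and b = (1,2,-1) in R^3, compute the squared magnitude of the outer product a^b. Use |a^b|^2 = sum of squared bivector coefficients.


a wedge b = (a1*b2 - a2*b1)*e12 + (a1*b3 - a3*b1)*e13 + (a2*b3 - a3*b2)*e23
e12 coeff: (-2)*2 - (-1)*1 = -4 - (-1) = -3
e13 coeff: (-2)*(-1) - (-2)*1 = 2 - (-2) = 4
e23 coeff: (-1)*(-1) - (-2)*2 = 1 - (-4) = 5
|a wedge b|^2 = (-3)^2 + 4^2 + 5^2
= 9 + 16 + 25
= 50


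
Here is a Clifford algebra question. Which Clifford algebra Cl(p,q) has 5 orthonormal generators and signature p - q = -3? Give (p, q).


We need p + q = 5 and p - q = -3.
Adding: 2p = 5 + (-3) = 2, so p = 1.
Then q = 5 - 1 = 4.
(p, q) = (1, 4)


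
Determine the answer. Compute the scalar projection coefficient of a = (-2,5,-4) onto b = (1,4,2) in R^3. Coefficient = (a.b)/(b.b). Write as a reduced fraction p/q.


Projection coefficient = (a . b) / (b . b)
a . b = (-2)*1 + 5*4 + (-4)*2
= -2 + 20 + (-8) = 10
b . b = 1^2 + 4^2 + 2^2
= 1 + 16 + 4 = 21
Coefficient = 10/21
In lowest terms: 10/21


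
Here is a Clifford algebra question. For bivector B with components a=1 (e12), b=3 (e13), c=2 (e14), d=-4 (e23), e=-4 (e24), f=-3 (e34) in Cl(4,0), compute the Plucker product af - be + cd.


Plucker relation: af - be + cd
a*f = 1*(-3) = -3
b*e = 3*(-4) = -12
c*d = 2*(-4) = -8
af - be + cd = -3 - (-12) + (-8)
= 1


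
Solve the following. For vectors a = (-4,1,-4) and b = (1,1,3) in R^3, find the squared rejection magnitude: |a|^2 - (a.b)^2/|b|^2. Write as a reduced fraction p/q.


|a|^2 = (-4)^2 + 1^2 + (-4)^2 = 33
|b|^2 = 1^2 + 1^2 + 3^2 = 11
a . b = (-4)*1 + 1*1 + (-4)*3 = -15
(a.b)^2 = (-15)^2 = 225
|rej|^2 = 33 - 225/11
= (363 - 225)/11
= 138/11
In lowest terms: 138/11


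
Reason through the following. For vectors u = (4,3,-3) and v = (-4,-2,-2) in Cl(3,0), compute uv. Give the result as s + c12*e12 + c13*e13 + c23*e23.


In Cl(3,0): e_i^2 = 1, e_ie_j = -e_je_i for i != j.
Scalar part = u . v = 4*(-4) + 3*(-2) + (-3)*(-2)
= -16 + (-6) + 6 = -16
e12 coeff = 4*(-2) - 3*(-4) = -8 - (-12) = 4
e13 coeff = 4*(-2) - (-3)*(-4) = -8 - 12 = -20
e23 coeff = 3*(-2) - (-3)*(-2) = -6 - 6 = -12
uv = -16 + 4*e12 - 20*e13 - 12*e23


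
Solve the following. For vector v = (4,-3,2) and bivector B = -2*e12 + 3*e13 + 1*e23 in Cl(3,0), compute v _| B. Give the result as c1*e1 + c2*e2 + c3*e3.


Left contraction v _| B = <vB>_1 (grade-1 part of the geometric product vB).
Using e1_|e12 = e2, e2_|e12 = -e1, e1_|e13 = e3, e3_|e13 = -e1, e2_|e23 = e3, e3_|e23 = -e2:
e1 coeff: -v2*b12 - v3*b13 = -(-3)*(-2) - (2)*(3) = -12
e2 coeff: v1*b12 - v3*b23 = (4)*(-2) - (2)*(1) = -10
e3 coeff: v1*b13 + v2*b23 = (4)*(3) + (-3)*(1) = 9
v _| B = -12*e1 - 10*e2 + 9*e3


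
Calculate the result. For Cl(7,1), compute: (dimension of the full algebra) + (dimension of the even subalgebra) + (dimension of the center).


n = 7 + 1 = 8
Total dim = 2^8 = 256
Even subalgebra dim = 2^7 = 128
n is even, so center dim = 1
Sum = 256 + 128 + 1 = 385


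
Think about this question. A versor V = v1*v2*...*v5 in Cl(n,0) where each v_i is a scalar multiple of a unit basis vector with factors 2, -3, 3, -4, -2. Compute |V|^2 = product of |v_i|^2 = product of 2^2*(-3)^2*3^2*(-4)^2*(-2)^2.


Each vector v_i has |v_i|^2 = s_i^2
Squared scales: 2^2 = 4, (-3)^2 = 9, 3^2 = 9, (-4)^2 = 16, (-2)^2 = 4
|V|^2 = 4 * 9 * 9 * 16 * 4
= 20736


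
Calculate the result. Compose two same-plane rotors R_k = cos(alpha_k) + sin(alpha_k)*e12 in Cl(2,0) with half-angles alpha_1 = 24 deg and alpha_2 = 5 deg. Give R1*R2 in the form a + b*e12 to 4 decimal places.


Same-plane rotors commute and their half-angles add:
R1*R2 = cos(a1 + a2) + sin(a1 + a2)*e12.
a1 + a2 = 24 + 5 = 29 deg
cos(29 deg) = 0.8746
sin(29 deg) = 0.4848
R1*R2 = 0.8746 + 0.4848*e12


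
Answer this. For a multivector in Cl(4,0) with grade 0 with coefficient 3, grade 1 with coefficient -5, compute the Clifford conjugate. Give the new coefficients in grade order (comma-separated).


Clifford conjugate sign for grade k: (-1)^(k(k+1)/2)
Grade 0: (-1)^(0*1/2) = (-1)^0 = 1, coeff 3 -> 3
Grade 1: (-1)^(1*2/2) = (-1)^1 = -1, coeff -5 -> 5
Conjugated coefficients: 3, 5


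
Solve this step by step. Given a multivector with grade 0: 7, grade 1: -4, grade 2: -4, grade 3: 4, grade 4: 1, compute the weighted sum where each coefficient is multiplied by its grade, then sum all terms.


Grade-weighted sum = sum of grade_k * coefficient_k
0*7 = 0
1*(-4) = -4
2*(-4) = -8
3*4 = 12
4*1 = 4
Total = 0 + (-4) + (-8) + 12 + 4 = 4


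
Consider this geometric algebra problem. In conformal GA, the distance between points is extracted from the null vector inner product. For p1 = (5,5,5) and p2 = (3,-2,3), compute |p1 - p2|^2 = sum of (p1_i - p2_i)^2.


p1 - p2 = (2, 7, 2)
|p1 - p2|^2 = 2^2 + 7^2 + 2^2
= 4 + 49 + 4
= 57


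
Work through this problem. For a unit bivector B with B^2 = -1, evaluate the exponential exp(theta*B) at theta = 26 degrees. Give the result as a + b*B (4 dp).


For a unit bivector B with B^2 = -1, the exponential series gives
e^(theta*B) = cos(theta) + sin(theta)*B (the GA analogue of Euler's formula).
theta = 26 degrees = 0.453786 rad
cos(26 deg) = 0.8988
sin(26 deg) = 0.4384
exp(theta*B) = 0.8988 + 0.4384*B


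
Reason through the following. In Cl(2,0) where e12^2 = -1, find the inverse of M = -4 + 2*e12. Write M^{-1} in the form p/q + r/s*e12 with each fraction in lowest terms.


M = -4 + 2*e12, where e12^2 = -1.
Since M commutes with its reverse ~M = a - b*e12, M * ~M = a^2 - b^2*e12^2 = a^2 + b^2.
So M^{-1} = ~M / (a^2 + b^2) = (a - b*e12)/(a^2 + b^2).
a^2 + b^2 = 16 + 4 = 20
Scalar part = -4/20 = -1/5
Bivector coeff = -2/20 = -1/10
M^{-1} = -1/5 - 1/10*e12


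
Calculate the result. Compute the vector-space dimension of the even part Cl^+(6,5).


Even subalgebra dimension = 2^(n-1)
n = 6 + 5 = 11
2^(11 - 1) = 2^10 = 1024
Verification: sum of C(11,k) for even k = 1 + 55 + 330 + 462 + 165 + 11 = 1024
Result = 1024


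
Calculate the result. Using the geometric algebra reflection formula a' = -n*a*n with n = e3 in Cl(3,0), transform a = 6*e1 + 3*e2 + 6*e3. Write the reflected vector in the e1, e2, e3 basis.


Reflection formula: a' = -n*a*n, with n = e3 (unit vector, n^2 = 1).
For reflection through hyperplane perp to e3:
The component along e3 flips sign, others stay.
a = (6, 3, 6)
a' = (6, 3, -6)
a' = 6*e1 + 3*e2 - 6*e3


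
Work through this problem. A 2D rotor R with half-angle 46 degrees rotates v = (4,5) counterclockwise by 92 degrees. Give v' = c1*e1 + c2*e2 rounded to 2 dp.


Rotor R = cos(46deg) - sin(46deg)*e12
Rotation angle theta = 2 * 46 = 92 degrees
v' = R*v*~R rotates v by theta.
cos(92deg) = -0.0349, sin(92deg) = 0.9994
v'_1 = 4*cos(92deg) - 5*sin(92deg)
= 4*(-0.0349) - 5*0.9994
= -5.14
v'_2 = 4*sin(92deg) + 5*cos(92deg)
= 4*0.9994 + 5*(-0.0349)
= 3.82
v' = -5.14*e1 + 3.82*e2


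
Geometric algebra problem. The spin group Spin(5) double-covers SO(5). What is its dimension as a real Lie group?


Spin(n) double-covers SO(n); both have Lie algebra so(n) of dimension n(n-1)/2.
n = 5
n(n-1) = 5 * 4 = 20
dim Spin(5) = 20/2 = 10


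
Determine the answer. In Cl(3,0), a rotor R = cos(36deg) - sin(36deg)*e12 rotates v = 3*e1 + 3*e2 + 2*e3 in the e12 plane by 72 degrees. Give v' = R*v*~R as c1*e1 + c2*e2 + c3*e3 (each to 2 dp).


Rotor R = cos(36deg) - sin(36deg)*e12
Rotation angle theta = 2 * 36 = 72 degrees in the e12 plane (e1 -> e2).
The component perpendicular to the plane (e3) is invariant: v'_3 = v3 = 2.00
cos(72deg) = 0.3090, sin(72deg) = 0.9511
v'_1 = v1*cos(theta) - v2*sin(theta) = 3*0.3090 - 3*0.9511 = -1.93
v'_2 = v1*sin(theta) + v2*cos(theta) = 3*0.9511 + 3*0.3090 = 3.78
v' = -1.93*e1 + 3.78*e2 + 2.00*e3
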